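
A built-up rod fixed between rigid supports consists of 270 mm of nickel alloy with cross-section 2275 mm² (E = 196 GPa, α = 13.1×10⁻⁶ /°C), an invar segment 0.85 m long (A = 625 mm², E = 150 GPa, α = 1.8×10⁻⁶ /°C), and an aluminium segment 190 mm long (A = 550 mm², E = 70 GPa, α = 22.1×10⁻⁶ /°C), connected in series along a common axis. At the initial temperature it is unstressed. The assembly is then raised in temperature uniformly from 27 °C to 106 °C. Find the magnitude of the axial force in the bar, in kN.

If the supports were absent, the total length change would be Σ αᵢΔT Lᵢ = 13.1×10⁻⁶×79×270 + 1.8×10⁻⁶×79×850 + 22.1×10⁻⁶×79×190 = 0.732 mm.
The rigid supports impose zero overall length change; the single axial force P common to all segments must satisfy P Σ Lᵢ/(AᵢEᵢ) = δ_free.
The series flexibility is Σ Lᵢ/(AᵢEᵢ) = 270/(2275×196×10³) + 850/(625×150×10³) + 190/(550×70×10³) = 1.461×10⁻⁵ mm/N.
Hence P = δ_free / Σ(L/AE) = 0.732/1.461×10⁻⁵ = 50.11 kN (compressive).

P ≈ 50.1 kN (compressive)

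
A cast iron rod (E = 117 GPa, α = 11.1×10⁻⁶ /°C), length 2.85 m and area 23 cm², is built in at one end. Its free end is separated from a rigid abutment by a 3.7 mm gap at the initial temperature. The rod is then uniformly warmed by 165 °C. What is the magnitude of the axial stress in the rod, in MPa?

σ ≈ 62.4 MPa (compressive)

Free thermal elongation = αΔT L = 11.1×10⁻⁶ × 165 × 2850 = 5.22 mm.
This exceeds the 3.7 mm gap, so the wall pushes back. The portion of expansion that must be recovered elastically is δ_free − gap = 5.22 − 3.7 = 1.52 mm.
That suppressed elongation corresponds to σ = E·Δ/L = 117×10³ × 1.52/2850 = 62.39 MPa.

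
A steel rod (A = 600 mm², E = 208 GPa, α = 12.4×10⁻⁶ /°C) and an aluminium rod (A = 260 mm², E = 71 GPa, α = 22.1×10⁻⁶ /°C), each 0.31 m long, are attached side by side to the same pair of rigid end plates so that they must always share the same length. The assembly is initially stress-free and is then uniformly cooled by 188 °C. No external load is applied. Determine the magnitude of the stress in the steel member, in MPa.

The aluminium has the larger α, so on cooling it would change length more than the steel if both were free. The rigid plates force a common final length, so the aluminium is put into tension and the steel into compression, with equal and opposite forces P (no external load).
Compatibility of the two members (thermal + elastic change equal): (α₁ − α₂)ΔT = P·[1/(A₁E₁) + 1/(A₂E₂)].
|α₁ − α₂|·ΔT = 9.7×10⁻⁶ × 188 = 0.001824.
1/(A₁E₁) + 1/(A₂E₂) = 1/(600×208×10³) + 1/(260×71×10³) = 6.218×10⁻⁸ N⁻¹.
So P = 0.001824 / 6.218×10⁻⁸ = 29.33 kN.
σ_{steel} = P/A₁ = 29330/600 = 48.88 MPa, compressive.

σ ≈ 48.9 MPa (compressive)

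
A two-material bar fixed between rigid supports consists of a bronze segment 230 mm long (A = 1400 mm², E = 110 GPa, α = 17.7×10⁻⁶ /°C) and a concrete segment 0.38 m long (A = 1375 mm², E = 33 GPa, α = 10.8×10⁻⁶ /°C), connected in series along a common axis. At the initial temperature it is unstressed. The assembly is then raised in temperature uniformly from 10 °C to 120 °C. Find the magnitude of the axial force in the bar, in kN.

With the walls removed the bar would change length by δ_free = Σ αᵢΔT Lᵢ = 17.7×10⁻⁶×110×230 + 10.8×10⁻⁶×110×380 = 0.8992 mm.
Since the ends are fixed, an axial force P builds up, equal in every segment, with P · Σ Lᵢ/(AᵢEᵢ) = δ_free.
The series flexibility is Σ Lᵢ/(AᵢEᵢ) = 230/(1400×110×10³) + 380/(1375×33×10³) = 9.868×10⁻⁶ mm/N.
Hence P = δ_free / Σ(L/AE) = 0.8992/9.868×10⁻⁶ = 91.13 kN (compressive).

P ≈ 91.1 kN (compressive)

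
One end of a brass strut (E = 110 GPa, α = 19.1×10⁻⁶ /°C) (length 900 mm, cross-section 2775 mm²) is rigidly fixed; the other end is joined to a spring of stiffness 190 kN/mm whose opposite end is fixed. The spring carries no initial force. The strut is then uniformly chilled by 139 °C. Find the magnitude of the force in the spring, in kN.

Free thermal contraction: δ_free = αΔT L = 19.1×10⁻⁶ × 139 × 900 = 2.389 mm.
With a force P in the spring, the elastic change of the strut is PL/(AE) and that of the spring is P/k; compatibility requires their sum to equal δ_free.
So P = δ_free / [L/(AE) + 1/k] = 2.389 / [ 900/(2775×110×10³) + 1/(190×10³) ].
P = 2.389 / 8.212×10⁻⁶ = 291000 N.

P ≈ 291 kN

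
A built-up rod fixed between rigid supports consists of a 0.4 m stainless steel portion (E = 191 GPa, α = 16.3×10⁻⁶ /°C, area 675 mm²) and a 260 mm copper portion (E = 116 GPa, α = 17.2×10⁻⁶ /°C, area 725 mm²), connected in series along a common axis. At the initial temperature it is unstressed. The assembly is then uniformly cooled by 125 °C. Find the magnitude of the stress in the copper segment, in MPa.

σ ≈ 306 MPa (tensile)

If the supports were absent, the total length change would be Σ αᵢΔT Lᵢ = 16.3×10⁻⁶×125×400 + 17.2×10⁻⁶×125×260 = 1.374 mm.
The walls prevent any net length change, so an axial force P (same in every segment) develops. Compatibility: P · Σ Lᵢ/(AᵢEᵢ) = δ_free.
The series flexibility is Σ Lᵢ/(AᵢEᵢ) = 400/(675×191×10³) + 260/(725×116×10³) = 6.194×10⁻⁶ mm/N.
P = 1.374 / 6.194×10⁻⁶ = 221800 N = 221.8 kN, tensile.
σ_{copper} = P / A = 221800 / 725 = 306 MPa.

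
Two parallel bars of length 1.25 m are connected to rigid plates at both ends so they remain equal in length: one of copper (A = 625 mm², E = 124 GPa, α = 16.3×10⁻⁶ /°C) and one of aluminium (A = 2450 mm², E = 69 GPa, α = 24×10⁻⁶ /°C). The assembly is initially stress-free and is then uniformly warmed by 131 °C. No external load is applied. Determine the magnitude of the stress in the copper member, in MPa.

Both members must finish at the same length. With the larger α, the aluminium tends to over-expand; the plates restrain it, putting the aluminium in compression and the copper in tension. With no external load the two internal forces are equal and opposite, magnitude P.
Compatibility of the two members (thermal + elastic change equal): (α₁ − α₂)ΔT = P·[1/(A₁E₁) + 1/(A₂E₂)].
|α₁ − α₂|·ΔT = 7.7×10⁻⁶ × 131 = 0.001009.
1/(A₁E₁) + 1/(A₂E₂) = 1/(625×124×10³) + 1/(2450×69×10³) = 1.882×10⁻⁸ N⁻¹.
P = 0.001009 / 1.882×10⁻⁸ = 53600 N = 53.6 kN.
σ_{copper} = P/A₁ = 53600/625 = 85.76 MPa, tensile.

σ ≈ 85.8 MPa (tensile)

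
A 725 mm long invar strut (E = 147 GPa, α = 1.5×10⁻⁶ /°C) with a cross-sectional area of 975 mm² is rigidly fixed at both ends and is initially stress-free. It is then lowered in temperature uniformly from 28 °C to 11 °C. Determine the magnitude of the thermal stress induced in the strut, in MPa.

With length fixed, the mechanical strain must cancel the thermal strain αΔT = 1.5×10⁻⁶ × 17 = 25.5×10⁻⁶.
Hence σ = E·αΔT = 147×10³ × 25.5×10⁻⁶ = 3.748 MPa, tensile.

σ ≈ 3.75 MPa (tensile)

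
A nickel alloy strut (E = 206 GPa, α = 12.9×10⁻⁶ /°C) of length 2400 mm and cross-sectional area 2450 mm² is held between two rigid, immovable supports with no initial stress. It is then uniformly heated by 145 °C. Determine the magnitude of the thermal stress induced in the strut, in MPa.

With length fixed, the mechanical strain must cancel the thermal strain αΔT = 12.9×10⁻⁶ × 145 = 1870.5×10⁻⁶.
The stress required to suppress this strain is σ = Eε = 206×10³ × 1870.5×10⁻⁶ = 385.3 MPa, compressive since the strut is trying to expand.

σ ≈ 385 MPa (compressive)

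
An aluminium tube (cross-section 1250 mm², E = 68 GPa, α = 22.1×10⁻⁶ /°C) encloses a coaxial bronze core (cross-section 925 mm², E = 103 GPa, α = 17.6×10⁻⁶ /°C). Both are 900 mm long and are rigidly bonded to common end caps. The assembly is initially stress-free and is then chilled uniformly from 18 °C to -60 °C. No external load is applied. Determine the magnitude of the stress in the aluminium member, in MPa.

Equilibrium of a rigid end plate with no external load gives equal and opposite internal forces ±P in the two members. Since α_{aluminium} > α_{bronze}, cooling drives the aluminium into tension and the bronze into compression.
Compatibility of the two members (thermal + elastic change equal): (α₁ − α₂)ΔT = P·[1/(A₁E₁) + 1/(A₂E₂)].
|α₁ − α₂|·ΔT = 4.5×10⁻⁶ × 78 = 0.000351.
1/(A₁E₁) + 1/(A₂E₂) = 1/(1250×68×10³) + 1/(925×103×10³) = 2.226×10⁻⁸ N⁻¹.
P = 0.000351 / 2.226×10⁻⁸ = 15770 N = 15.77 kN.
σ_{aluminium} = P/A₁ = 15770/1250 = 12.61 MPa, tensile.

σ ≈ 12.6 MPa (tensile)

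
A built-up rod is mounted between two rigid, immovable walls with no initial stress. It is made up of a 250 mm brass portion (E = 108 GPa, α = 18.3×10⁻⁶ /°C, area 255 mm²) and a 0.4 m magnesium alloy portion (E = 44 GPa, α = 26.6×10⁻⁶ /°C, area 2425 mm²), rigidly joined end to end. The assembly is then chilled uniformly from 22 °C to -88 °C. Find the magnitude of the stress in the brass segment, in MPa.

σ ≈ 512 MPa (tensile)

Free thermal contraction of the whole bar: Σ αᵢΔT Lᵢ = 18.3×10⁻⁶×110×250 + 26.6×10⁻⁶×110×400 = 1.674 mm.
Since the ends are fixed, an axial force P builds up, equal in every segment, with P · Σ Lᵢ/(AᵢEᵢ) = δ_free.
The series flexibility is Σ Lᵢ/(AᵢEᵢ) = 250/(255×108×10³) + 400/(2425×44×10³) = 1.283×10⁻⁵ mm/N.
P = 1.674 / 1.283×10⁻⁵ = 130500 N = 130.5 kN, tensile.
σ_{brass} = P / A = 130500 / 255 = 511.7 MPa.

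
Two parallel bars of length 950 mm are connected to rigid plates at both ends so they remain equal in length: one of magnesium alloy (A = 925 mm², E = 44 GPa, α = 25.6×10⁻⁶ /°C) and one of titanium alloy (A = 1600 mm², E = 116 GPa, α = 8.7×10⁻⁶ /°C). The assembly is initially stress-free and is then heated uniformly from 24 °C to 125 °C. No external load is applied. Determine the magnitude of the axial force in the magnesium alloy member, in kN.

The magnesium alloy has the larger α, so on heating it would change length more than the titanium alloy if both were free. The rigid plates force a common final length, so the magnesium alloy is put into compression and the titanium alloy into tension, with equal and opposite forces P (no external load).
Compatibility of the two members (thermal + elastic change equal): (α₁ − α₂)ΔT = P·[1/(A₁E₁) + 1/(A₂E₂)].
|α₁ − α₂|·ΔT = 16.9×10⁻⁶ × 101 = 0.001707.
1/(A₁E₁) + 1/(A₂E₂) = 1/(925×44×10³) + 1/(1600×116×10³) = 2.996×10⁻⁸ N⁻¹.
So P = 0.001707 / 2.996×10⁻⁸ = 56.98 kN.

P ≈ 57 kN (compressive in the magnesium alloy)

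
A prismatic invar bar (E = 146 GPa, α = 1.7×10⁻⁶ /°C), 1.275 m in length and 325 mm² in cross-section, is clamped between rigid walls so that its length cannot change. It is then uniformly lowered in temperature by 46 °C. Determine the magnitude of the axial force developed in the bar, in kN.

With zero net strain, σ = E·αΔT = 146 GPa × 1.7×10⁻⁶ × 46 = 11.42 MPa.
P = AEαΔT = 325 × 146×10³ × 1.7×10⁻⁶ × 46 = 3.711 kN (tensile).

P ≈ 3.71 kN (tensile)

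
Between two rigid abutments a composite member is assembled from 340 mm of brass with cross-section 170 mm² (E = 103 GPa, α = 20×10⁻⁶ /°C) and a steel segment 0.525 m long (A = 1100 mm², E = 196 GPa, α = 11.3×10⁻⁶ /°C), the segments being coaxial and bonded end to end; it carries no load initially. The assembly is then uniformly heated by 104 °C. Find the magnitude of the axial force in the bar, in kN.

With the walls removed the bar would change length by δ_free = Σ αᵢΔT Lᵢ = 20×10⁻⁶×104×340 + 11.3×10⁻⁶×104×525 = 1.324 mm.
The walls prevent any net length change, so an axial force P (same in every segment) develops. Compatibility: P · Σ Lᵢ/(AᵢEᵢ) = δ_free.
The series flexibility is Σ Lᵢ/(AᵢEᵢ) = 340/(170×103×10³) + 525/(1100×196×10³) = 2.185×10⁻⁵ mm/N.
So P = 1.324 / 2.185×10⁻⁵ = 60.6 kN, compressive.

P ≈ 60.6 kN (compressive)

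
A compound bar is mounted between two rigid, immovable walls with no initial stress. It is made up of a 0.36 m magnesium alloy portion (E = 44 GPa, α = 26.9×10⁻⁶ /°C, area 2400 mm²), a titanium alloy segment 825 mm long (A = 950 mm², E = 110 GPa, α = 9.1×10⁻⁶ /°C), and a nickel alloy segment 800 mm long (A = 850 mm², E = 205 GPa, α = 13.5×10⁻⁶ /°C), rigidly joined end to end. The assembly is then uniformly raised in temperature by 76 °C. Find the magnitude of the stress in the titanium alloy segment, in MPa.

With the walls removed the bar would change length by δ_free = Σ αᵢΔT Lᵢ = 26.9×10⁻⁶×76×360 + 9.1×10⁻⁶×76×825 + 13.5×10⁻⁶×76×800 = 2.127 mm.
The walls prevent any net length change, so an axial force P (same in every segment) develops. Compatibility: P · Σ Lᵢ/(AᵢEᵢ) = δ_free.
The series flexibility is Σ Lᵢ/(AᵢEᵢ) = 360/(2400×44×10³) + 825/(950×110×10³) + 800/(850×205×10³) = 1.589×10⁻⁵ mm/N.
P = 2.127 / 1.589×10⁻⁵ = 133800 N = 133.8 kN, compressive.
σ_{titanium alloy} = P / A = 133800 / 950 = 140.9 MPa.

σ ≈ 141 MPa (compressive)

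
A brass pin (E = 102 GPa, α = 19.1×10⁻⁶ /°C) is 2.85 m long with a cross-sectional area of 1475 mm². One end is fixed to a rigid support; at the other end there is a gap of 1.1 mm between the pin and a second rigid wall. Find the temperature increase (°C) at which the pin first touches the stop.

Contact occurs when the free expansion equals the gap: αΔT L = 1.1 mm.
So ΔT = g/(αL) = 1.1/(19.1×10⁻⁶ × 2850) = 20.21 °C.

ΔT ≈ 20.2 °C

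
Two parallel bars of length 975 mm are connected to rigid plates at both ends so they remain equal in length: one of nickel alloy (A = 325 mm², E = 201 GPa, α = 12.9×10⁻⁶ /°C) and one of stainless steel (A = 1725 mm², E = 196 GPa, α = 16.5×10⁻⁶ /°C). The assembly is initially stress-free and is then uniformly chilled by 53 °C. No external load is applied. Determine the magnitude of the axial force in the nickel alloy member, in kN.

P ≈ 10.4 kN (compressive in the nickel alloy)

Equilibrium of a rigid end plate with no external load gives equal and opposite internal forces ±P in the two members. Since α_{stainless steel} > α_{nickel alloy}, cooling drives the stainless steel into tension and the nickel alloy into compression.
Compatibility of the two members (thermal + elastic change equal): (α₁ − α₂)ΔT = P·[1/(A₁E₁) + 1/(A₂E₂)].
|α₁ − α₂|·ΔT = 3.6×10⁻⁶ × 53 = 0.0001908.
1/(A₁E₁) + 1/(A₂E₂) = 1/(325×201×10³) + 1/(1725×196×10³) = 1.827×10⁻⁸ N⁻¹.
So P = 0.0001908 / 1.827×10⁻⁸ = 10.45 kN.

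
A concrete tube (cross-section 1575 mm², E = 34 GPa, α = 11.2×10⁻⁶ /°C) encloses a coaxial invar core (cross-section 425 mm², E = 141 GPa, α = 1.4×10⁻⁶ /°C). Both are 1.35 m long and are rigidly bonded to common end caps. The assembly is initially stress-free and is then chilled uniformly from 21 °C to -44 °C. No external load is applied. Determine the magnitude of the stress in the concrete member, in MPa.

Both members must finish at the same length. With the larger α, the concrete tends to over-contract; the plates restrain it, putting the concrete in tension and the invar in compression. With no external load the two internal forces are equal and opposite, magnitude P.
Compatibility of the two members (thermal + elastic change equal): (α₁ − α₂)ΔT = P·[1/(A₁E₁) + 1/(A₂E₂)].
|α₁ − α₂|·ΔT = 9.8×10⁻⁶ × 65 = 0.000637.
1/(A₁E₁) + 1/(A₂E₂) = 1/(1575×34×10³) + 1/(425×141×10³) = 3.536×10⁻⁸ N⁻¹.
So P = 0.000637 / 3.536×10⁻⁸ = 18.01 kN.
σ_{concrete} = P/A₁ = 18010/1575 = 11.44 MPa, tensile.

σ ≈ 11.4 MPa (tensile)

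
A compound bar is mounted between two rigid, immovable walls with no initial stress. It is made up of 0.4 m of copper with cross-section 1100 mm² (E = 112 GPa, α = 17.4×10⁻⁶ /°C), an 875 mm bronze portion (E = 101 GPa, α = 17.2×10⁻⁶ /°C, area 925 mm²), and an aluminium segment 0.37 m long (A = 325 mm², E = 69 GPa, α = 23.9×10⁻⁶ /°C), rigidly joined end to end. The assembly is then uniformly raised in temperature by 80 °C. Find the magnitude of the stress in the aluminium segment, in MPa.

σ ≈ 261 MPa (compressive)

With the walls removed the bar would change length by δ_free = Σ αᵢΔT Lᵢ = 17.4×10⁻⁶×80×400 + 17.2×10⁻⁶×80×875 + 23.9×10⁻⁶×80×370 = 2.468 mm.
The rigid supports impose zero overall length change; the single axial force P common to all segments must satisfy P Σ Lᵢ/(AᵢEᵢ) = δ_free.
Σ Lᵢ/(AᵢEᵢ) = 400/(1100×112×10³) + 875/(925×101×10³) + 370/(325×69×10³) = 2.911×10⁻⁵ mm/N.
So P = 2.468 / 2.911×10⁻⁵ = 84.78 kN, compressive.
σ_{aluminium} = P / A = 84780 / 325 = 260.9 MPa.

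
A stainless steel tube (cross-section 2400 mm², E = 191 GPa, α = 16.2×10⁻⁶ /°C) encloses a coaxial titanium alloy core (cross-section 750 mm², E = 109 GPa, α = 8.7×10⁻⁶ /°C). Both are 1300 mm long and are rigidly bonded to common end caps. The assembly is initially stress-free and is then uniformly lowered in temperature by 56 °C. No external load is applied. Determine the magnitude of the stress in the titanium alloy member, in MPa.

The stainless steel has the larger α, so on cooling it would change length more than the titanium alloy if both were free. The rigid plates force a common final length, so the stainless steel is put into tension and the titanium alloy into compression, with equal and opposite forces P (no external load).
Compatibility of the two members (thermal + elastic change equal): (α₁ − α₂)ΔT = P·[1/(A₁E₁) + 1/(A₂E₂)].
|α₁ − α₂|·ΔT = 7.5×10⁻⁶ × 56 = 0.00042.
1/(A₁E₁) + 1/(A₂E₂) = 1/(2400×191×10³) + 1/(750×109×10³) = 1.441×10⁻⁸ N⁻¹.
So P = 0.00042 / 1.441×10⁻⁸ = 29.14 kN.
σ_{titanium alloy} = P/A₂ = 29140/750 = 38.85 MPa, compressive.

σ ≈ 38.9 MPa (compressive)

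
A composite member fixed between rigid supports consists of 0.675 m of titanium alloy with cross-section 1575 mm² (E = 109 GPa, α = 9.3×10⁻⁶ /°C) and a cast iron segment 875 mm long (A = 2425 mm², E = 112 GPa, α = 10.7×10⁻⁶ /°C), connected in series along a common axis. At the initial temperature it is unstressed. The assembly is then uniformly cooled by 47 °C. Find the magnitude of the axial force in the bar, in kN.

If the supports were absent, the total length change would be Σ αᵢΔT Lᵢ = 9.3×10⁻⁶×47×675 + 10.7×10⁻⁶×47×875 = 0.7351 mm.
The rigid supports impose zero overall length change; the single axial force P common to all segments must satisfy P Σ Lᵢ/(AᵢEᵢ) = δ_free.
The series flexibility is Σ Lᵢ/(AᵢEᵢ) = 675/(1575×109×10³) + 875/(2425×112×10³) = 7.153×10⁻⁶ mm/N.
So P = 0.7351 / 7.153×10⁻⁶ = 102.8 kN, tensile.

P ≈ 103 kN (tensile)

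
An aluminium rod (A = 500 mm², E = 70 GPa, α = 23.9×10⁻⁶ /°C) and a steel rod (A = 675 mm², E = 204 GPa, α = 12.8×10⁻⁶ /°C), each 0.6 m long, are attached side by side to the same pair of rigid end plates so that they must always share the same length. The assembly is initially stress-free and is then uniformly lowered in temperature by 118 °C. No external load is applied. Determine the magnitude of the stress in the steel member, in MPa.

The aluminium has the larger α, so on cooling it would change length more than the steel if both were free. The rigid plates force a common final length, so the aluminium is put into tension and the steel into compression, with equal and opposite forces P (no external load).
Equating the net (thermal + elastic) strains gives |α₁ − α₂|·ΔT = P·[1/(A₁E₁) + 1/(A₂E₂)].
|α₁ − α₂|·ΔT = 11.1×10⁻⁶ × 118 = 0.00131.
1/(A₁E₁) + 1/(A₂E₂) = 1/(500×70×10³) + 1/(675×204×10³) = 3.583×10⁻⁸ N⁻¹.
So P = 0.00131 / 3.583×10⁻⁸ = 36.55 kN.
σ_{steel} = P/A₂ = 36550/675 = 54.15 MPa, compressive.

σ ≈ 54.2 MPa (compressive)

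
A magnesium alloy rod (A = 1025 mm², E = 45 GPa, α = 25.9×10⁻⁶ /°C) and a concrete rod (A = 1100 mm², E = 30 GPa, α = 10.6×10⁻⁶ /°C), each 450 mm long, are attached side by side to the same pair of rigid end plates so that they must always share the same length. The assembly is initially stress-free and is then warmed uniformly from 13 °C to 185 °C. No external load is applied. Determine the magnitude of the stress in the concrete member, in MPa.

σ ≈ 46 MPa (tensile)

Equilibrium of a rigid end plate with no external load gives equal and opposite internal forces ±P in the two members. Since α_{magnesium alloy} > α_{concrete}, heating drives the magnesium alloy into compression and the concrete into tension.
Setting the final lengths equal and cancelling L: (α₁ − α₂)ΔT = P/(A₁E₁) + P/(A₂E₂).
|α₁ − α₂|·ΔT = 15.3×10⁻⁶ × 172 = 0.002632.
1/(A₁E₁) + 1/(A₂E₂) = 1/(1025×45×10³) + 1/(1100×30×10³) = 5.198×10⁻⁸ N⁻¹.
P = 0.002632 / 5.198×10⁻⁸ = 50620 N = 50.62 kN.
σ_{concrete} = P/A₂ = 50620/1100 = 46.02 MPa, tensile.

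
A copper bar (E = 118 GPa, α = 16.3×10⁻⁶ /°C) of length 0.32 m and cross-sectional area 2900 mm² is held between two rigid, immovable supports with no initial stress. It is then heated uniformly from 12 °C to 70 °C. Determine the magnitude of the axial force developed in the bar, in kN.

Full restraint means ε = 0, so the stress is σ = EαΔT = 118×10³ × 16.3×10⁻⁶ × 58 = 111.6 MPa.
Axial force P = σA = 111.6 × 2900 = 323500 N = 323.5 kN, compressive.

P ≈ 324 kN (compressive)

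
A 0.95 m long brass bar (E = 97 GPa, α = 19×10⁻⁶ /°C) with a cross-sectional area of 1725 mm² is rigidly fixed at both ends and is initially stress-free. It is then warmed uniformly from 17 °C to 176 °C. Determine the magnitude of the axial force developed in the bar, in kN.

P ≈ 505 kN (compressive)

The ends cannot move, so σ = EαΔT = 97×10³ × 19×10⁻⁶ × 159 = 293 MPa.
P = AEαΔT = 1725 × 97×10³ × 19×10⁻⁶ × 159 = 505.5 kN (compressive).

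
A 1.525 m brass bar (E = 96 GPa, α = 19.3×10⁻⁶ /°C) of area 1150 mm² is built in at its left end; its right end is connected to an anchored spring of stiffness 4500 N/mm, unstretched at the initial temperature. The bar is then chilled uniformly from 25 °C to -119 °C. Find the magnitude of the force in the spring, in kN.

If the spring were absent the bar would shorten by αΔT L = 19.3×10⁻⁶ × 144 × 1525 = 4.238 mm.
With a force P in the spring, the elastic change of the bar is PL/(AE) and that of the spring is P/k; compatibility requires their sum to equal δ_free.
P [ L/(AE) + 1/k ] = δ_free → P [ 1525/(1150×96×10³) + 1/(4500) ] = 4.238.
P = 4.238 / 0.000236 = 17960 N.

P ≈ 18 kN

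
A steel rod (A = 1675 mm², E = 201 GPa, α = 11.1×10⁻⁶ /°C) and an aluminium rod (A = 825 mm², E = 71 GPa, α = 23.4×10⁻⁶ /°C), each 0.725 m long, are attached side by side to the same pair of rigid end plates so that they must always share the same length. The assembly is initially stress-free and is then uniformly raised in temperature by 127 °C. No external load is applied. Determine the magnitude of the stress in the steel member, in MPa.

The aluminium has the larger α, so on heating it would change length more than the steel if both were free. The rigid plates force a common final length, so the aluminium is put into compression and the steel into tension, with equal and opposite forces P (no external load).
Setting the final lengths equal and cancelling L: (α₁ − α₂)ΔT = P/(A₁E₁) + P/(A₂E₂).
|α₁ − α₂|·ΔT = 12.3×10⁻⁶ × 127 = 0.001562.
1/(A₁E₁) + 1/(A₂E₂) = 1/(1675×201×10³) + 1/(825×71×10³) = 2.004×10⁻⁸ N⁻¹.
P = 0.001562 / 2.004×10⁻⁸ = 77940 N = 77.94 kN.
σ_{steel} = P/A₁ = 77940/1675 = 46.53 MPa, tensile.

σ ≈ 46.5 MPa (tensile)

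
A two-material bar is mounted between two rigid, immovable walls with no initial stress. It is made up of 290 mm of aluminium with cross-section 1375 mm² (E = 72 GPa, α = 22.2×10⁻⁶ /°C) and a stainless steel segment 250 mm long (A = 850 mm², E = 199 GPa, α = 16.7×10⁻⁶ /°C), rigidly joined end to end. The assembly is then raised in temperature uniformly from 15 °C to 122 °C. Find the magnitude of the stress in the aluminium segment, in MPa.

σ ≈ 187 MPa (compressive)

Free thermal expansion of the whole bar: Σ αᵢΔT Lᵢ = 22.2×10⁻⁶×107×290 + 16.7×10⁻⁶×107×250 = 1.136 mm.
Since the ends are fixed, an axial force P builds up, equal in every segment, with P · Σ Lᵢ/(AᵢEᵢ) = δ_free.
Σ Lᵢ/(AᵢEᵢ) = 290/(1375×72×10³) + 250/(850×199×10³) = 4.407×10⁻⁶ mm/N.
So P = 1.136 / 4.407×10⁻⁶ = 257.7 kN, compressive.
σ_{aluminium} = P / A = 257700 / 1375 = 187.4 MPa.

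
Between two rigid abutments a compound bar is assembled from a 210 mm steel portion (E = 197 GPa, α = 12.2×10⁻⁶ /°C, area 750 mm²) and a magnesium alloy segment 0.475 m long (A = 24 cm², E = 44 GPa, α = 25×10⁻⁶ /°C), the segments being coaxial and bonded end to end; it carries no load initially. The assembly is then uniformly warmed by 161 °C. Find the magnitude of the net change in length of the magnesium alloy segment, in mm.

|ΔL| ≈ 0.146 mm

If the supports were absent, the total length change would be Σ αᵢΔT Lᵢ = 12.2×10⁻⁶×161×210 + 25×10⁻⁶×161×475 = 2.324 mm.
Since the ends are fixed, an axial force P builds up, equal in every segment, with P · Σ Lᵢ/(AᵢEᵢ) = δ_free.
The series flexibility is Σ Lᵢ/(AᵢEᵢ) = 210/(750×197×10³) + 475/(2400×44×10³) = 5.919×10⁻⁶ mm/N.
So P = 2.324 / 5.919×10⁻⁶ = 392.7 kN, compressive.
For the magnesium alloy segment, free thermal change = 25×10⁻⁶×161×475 = 1.912 mm and elastic change from P = 392700×475/(2400×44×10³) = 1.766 mm; these oppose, so the net change is 0.146 mm (segment lengthens).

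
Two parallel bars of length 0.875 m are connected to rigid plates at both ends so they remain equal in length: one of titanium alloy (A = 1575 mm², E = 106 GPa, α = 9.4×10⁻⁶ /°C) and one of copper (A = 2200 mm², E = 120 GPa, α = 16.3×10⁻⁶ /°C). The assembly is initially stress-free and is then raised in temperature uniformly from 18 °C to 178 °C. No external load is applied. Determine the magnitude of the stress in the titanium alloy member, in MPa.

σ ≈ 71.7 MPa (tensile)

The copper has the larger α, so on heating it would change length more than the titanium alloy if both were free. The rigid plates force a common final length, so the copper is put into compression and the titanium alloy into tension, with equal and opposite forces P (no external load).
Equating the net (thermal + elastic) strains gives |α₁ − α₂|·ΔT = P·[1/(A₁E₁) + 1/(A₂E₂)].
|α₁ − α₂|·ΔT = 6.9×10⁻⁶ × 160 = 0.001104.
1/(A₁E₁) + 1/(A₂E₂) = 1/(1575×106×10³) + 1/(2200×120×10³) = 9.778×10⁻⁹ N⁻¹.
P = 0.001104 / 9.778×10⁻⁹ = 112900 N = 112.9 kN.
σ_{titanium alloy} = P/A₁ = 112900/1575 = 71.69 MPa, tensile.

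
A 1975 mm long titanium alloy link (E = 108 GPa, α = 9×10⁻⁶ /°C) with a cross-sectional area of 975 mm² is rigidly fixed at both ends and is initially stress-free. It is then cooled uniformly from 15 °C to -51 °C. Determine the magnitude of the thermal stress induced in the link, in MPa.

σ ≈ 64.2 MPa (tensile)

With length fixed, the mechanical strain must cancel the thermal strain αΔT = 9×10⁻⁶ × 66 = 594×10⁻⁶.
The stress required to suppress this strain is σ = Eε = 108×10³ × 594×10⁻⁶ = 64.15 MPa, tensile since the link is trying to contract.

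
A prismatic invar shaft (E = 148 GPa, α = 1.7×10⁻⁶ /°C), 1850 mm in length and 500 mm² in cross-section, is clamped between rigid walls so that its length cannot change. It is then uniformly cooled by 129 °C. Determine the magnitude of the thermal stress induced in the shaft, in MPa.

σ ≈ 32.5 MPa (tensile)

Because both ends are immovable the net strain is zero, and the suppressed thermal strain is αΔT = 1.7×10⁻⁶ × 129 = 219.3×10⁻⁶.
The stress required to suppress this strain is σ = Eε = 148×10³ × 219.3×10⁻⁶ = 32.46 MPa, tensile since the shaft is trying to contract.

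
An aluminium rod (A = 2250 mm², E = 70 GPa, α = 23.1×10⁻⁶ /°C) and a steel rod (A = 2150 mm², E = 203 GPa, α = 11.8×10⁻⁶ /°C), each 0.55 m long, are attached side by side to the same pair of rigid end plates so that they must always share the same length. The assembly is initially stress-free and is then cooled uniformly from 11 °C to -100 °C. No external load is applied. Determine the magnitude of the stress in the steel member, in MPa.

σ ≈ 67.5 MPa (compressive)

The aluminium has the larger α, so on cooling it would change length more than the steel if both were free. The rigid plates force a common final length, so the aluminium is put into tension and the steel into compression, with equal and opposite forces P (no external load).
Setting the final lengths equal and cancelling L: (α₁ − α₂)ΔT = P/(A₁E₁) + P/(A₂E₂).
|α₁ − α₂|·ΔT = 11.3×10⁻⁶ × 111 = 0.001254.
1/(A₁E₁) + 1/(A₂E₂) = 1/(2250×70×10³) + 1/(2150×203×10³) = 8.64×10⁻⁹ N⁻¹.
P = 0.001254 / 8.64×10⁻⁹ = 145200 N = 145.2 kN.
σ_{steel} = P/A₂ = 145200/2150 = 67.52 MPa, compressive.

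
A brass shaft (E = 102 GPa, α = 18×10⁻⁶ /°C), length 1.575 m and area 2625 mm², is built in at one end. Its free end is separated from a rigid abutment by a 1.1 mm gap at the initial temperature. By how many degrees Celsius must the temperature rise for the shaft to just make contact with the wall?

The gap closes when αΔT L = 1.1 mm, since the shaft is still unstressed at that instant.
So ΔT = g/(αL) = 1.1/(18×10⁻⁶ × 1575) = 38.8 °C.

ΔT ≈ 38.8 °C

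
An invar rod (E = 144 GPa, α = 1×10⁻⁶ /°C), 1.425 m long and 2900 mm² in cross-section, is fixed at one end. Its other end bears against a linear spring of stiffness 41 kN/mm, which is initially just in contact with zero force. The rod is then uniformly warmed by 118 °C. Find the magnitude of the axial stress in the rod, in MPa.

If the spring were absent the rod would lengthen by αΔT L = 1×10⁻⁶ × 118 × 1425 = 0.1681 mm.
Let P be the compressive force at the spring. The rod shortens elastically by PL/(AE) and the spring compresses by P/k; together these equal δ_free.
P [ L/(AE) + 1/k ] = δ_free → P [ 1425/(2900×144×10³) + 1/(41×10³) ] = 0.1681.
P = 0.1681 / 2.78×10⁻⁵ = 6048 N.
σ = P/A = 6048/2900 = 2.086 MPa.

σ ≈ 2.09 MPa (compressive)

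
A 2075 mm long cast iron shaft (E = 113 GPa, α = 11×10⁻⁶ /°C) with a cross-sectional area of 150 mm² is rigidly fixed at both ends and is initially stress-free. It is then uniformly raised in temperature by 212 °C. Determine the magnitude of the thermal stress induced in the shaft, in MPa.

The supports are rigid, so the total axial strain is zero. The restrained thermal strain is ε = αΔT = 11×10⁻⁶ × 212 = 2332×10⁻⁶.
Hence σ = E·αΔT = 113×10³ × 2332×10⁻⁶ = 263.5 MPa, compressive.

σ ≈ 264 MPa (compressive)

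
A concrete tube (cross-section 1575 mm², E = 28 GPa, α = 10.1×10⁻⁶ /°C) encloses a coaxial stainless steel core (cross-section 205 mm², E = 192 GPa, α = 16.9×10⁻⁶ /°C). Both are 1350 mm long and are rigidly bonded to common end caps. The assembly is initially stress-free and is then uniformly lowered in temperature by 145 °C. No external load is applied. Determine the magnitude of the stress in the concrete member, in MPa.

Equilibrium of a rigid end plate with no external load gives equal and opposite internal forces ±P in the two members. Since α_{stainless steel} > α_{concrete}, cooling drives the stainless steel into tension and the concrete into compression.
Setting the final lengths equal and cancelling L: (α₁ − α₂)ΔT = P/(A₁E₁) + P/(A₂E₂).
|α₁ − α₂|·ΔT = 6.8×10⁻⁶ × 145 = 0.000986.
1/(A₁E₁) + 1/(A₂E₂) = 1/(1575×28×10³) + 1/(205×192×10³) = 4.808×10⁻⁸ N⁻¹.
So P = 0.000986 / 4.808×10⁻⁸ = 20.51 kN.
σ_{concrete} = P/A₁ = 20510/1575 = 13.02 MPa, compressive.

σ ≈ 13 MPa (compressive)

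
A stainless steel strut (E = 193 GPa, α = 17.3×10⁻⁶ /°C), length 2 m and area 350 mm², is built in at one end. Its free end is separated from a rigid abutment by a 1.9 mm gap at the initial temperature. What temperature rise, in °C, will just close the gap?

Contact occurs when the free expansion equals the gap: αΔT L = 1.9 mm.
ΔT = 1.9 / (17.3×10⁻⁶ × 2000) = 54.91 °C.

ΔT ≈ 54.9 °C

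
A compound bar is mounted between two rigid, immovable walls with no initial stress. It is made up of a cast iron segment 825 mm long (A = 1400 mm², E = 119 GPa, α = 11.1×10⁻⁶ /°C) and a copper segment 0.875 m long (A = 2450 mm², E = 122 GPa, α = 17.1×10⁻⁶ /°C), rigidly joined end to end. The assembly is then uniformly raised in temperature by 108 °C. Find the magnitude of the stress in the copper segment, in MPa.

σ ≈ 135 MPa (compressive)

With the walls removed the bar would change length by δ_free = Σ αᵢΔT Lᵢ = 11.1×10⁻⁶×108×825 + 17.1×10⁻⁶×108×875 = 2.605 mm.
The rigid supports impose zero overall length change; the single axial force P common to all segments must satisfy P Σ Lᵢ/(AᵢEᵢ) = δ_free.
Σ Lᵢ/(AᵢEᵢ) = 825/(1400×119×10³) + 875/(2450×122×10³) = 7.879×10⁻⁶ mm/N.
P = 2.605 / 7.879×10⁻⁶ = 330600 N = 330.6 kN, compressive.
σ_{copper} = P / A = 330600 / 2450 = 134.9 MPa.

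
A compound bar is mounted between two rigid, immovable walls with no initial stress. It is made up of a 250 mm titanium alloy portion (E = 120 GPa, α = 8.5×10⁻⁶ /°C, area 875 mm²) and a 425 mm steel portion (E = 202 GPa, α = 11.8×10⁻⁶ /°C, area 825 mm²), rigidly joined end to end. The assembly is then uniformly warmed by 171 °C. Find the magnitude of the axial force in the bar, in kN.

P ≈ 248 kN (compressive)

If the supports were absent, the total length change would be Σ αᵢΔT Lᵢ = 8.5×10⁻⁶×171×250 + 11.8×10⁻⁶×171×425 = 1.221 mm.
The rigid supports impose zero overall length change; the single axial force P common to all segments must satisfy P Σ Lᵢ/(AᵢEᵢ) = δ_free.
The series flexibility is Σ Lᵢ/(AᵢEᵢ) = 250/(875×120×10³) + 425/(825×202×10³) = 4.931×10⁻⁶ mm/N.
Hence P = δ_free / Σ(L/AE) = 1.221/4.931×10⁻⁶ = 247.6 kN (compressive).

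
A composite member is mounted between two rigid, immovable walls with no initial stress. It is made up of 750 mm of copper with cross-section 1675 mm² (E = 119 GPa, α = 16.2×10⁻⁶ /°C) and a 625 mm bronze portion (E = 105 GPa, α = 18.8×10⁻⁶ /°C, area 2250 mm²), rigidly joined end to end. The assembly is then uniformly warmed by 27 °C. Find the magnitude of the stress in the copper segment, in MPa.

If the supports were absent, the total length change would be Σ αᵢΔT Lᵢ = 16.2×10⁻⁶×27×750 + 18.8×10⁻⁶×27×625 = 0.6453 mm.
The walls prevent any net length change, so an axial force P (same in every segment) develops. Compatibility: P · Σ Lᵢ/(AᵢEᵢ) = δ_free.
Σ Lᵢ/(AᵢEᵢ) = 750/(1675×119×10³) + 625/(2250×105×10³) = 6.408×10⁻⁶ mm/N.
So P = 0.6453 / 6.408×10⁻⁶ = 100.7 kN, compressive.
σ_{copper} = P / A = 100700 / 1675 = 60.12 MPa.

σ ≈ 60.1 MPa (compressive)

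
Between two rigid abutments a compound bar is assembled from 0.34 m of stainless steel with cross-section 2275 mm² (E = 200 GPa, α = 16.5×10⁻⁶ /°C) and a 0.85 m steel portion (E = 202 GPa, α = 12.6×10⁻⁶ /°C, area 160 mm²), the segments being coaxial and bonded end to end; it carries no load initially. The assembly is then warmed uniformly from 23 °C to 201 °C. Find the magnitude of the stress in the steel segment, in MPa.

σ ≈ 671 MPa (compressive)

Free thermal expansion of the whole bar: Σ αᵢΔT Lᵢ = 16.5×10⁻⁶×178×340 + 12.6×10⁻⁶×178×850 = 2.905 mm.
Since the ends are fixed, an axial force P builds up, equal in every segment, with P · Σ Lᵢ/(AᵢEᵢ) = δ_free.
Σ Lᵢ/(AᵢEᵢ) = 340/(2275×200×10³) + 850/(160×202×10³) = 2.705×10⁻⁵ mm/N.
Hence P = δ_free / Σ(L/AE) = 2.905/2.705×10⁻⁵ = 107.4 kN (compressive).
σ_{steel} = P / A = 107400 / 160 = 671.3 MPa.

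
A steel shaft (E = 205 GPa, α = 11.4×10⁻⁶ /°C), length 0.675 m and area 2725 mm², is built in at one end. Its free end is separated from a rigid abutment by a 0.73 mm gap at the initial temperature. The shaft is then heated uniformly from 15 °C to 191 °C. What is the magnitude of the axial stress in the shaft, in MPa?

If the wall were absent the shaft would grow by αΔT L = 11.4×10⁻⁶ × 176 × 675 = 1.354 mm.
This exceeds the 0.73 mm gap, so the wall pushes back. The portion of expansion that must be recovered elastically is δ_free − gap = 1.354 − 0.73 = 0.6243 mm.
That suppressed elongation corresponds to σ = E·Δ/L = 205×10³ × 0.6243/675 = 189.6 MPa.

σ ≈ 190 MPa (compressive)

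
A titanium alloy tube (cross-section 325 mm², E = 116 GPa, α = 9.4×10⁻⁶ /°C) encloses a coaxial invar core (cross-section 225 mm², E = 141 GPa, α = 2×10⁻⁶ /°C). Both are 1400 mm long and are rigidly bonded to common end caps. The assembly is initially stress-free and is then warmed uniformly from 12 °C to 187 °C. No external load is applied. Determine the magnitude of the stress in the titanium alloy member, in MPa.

Equilibrium of a rigid end plate with no external load gives equal and opposite internal forces ±P in the two members. Since α_{titanium alloy} > α_{invar}, heating drives the titanium alloy into compression and the invar into tension.
Equating the net (thermal + elastic) strains gives |α₁ − α₂|·ΔT = P·[1/(A₁E₁) + 1/(A₂E₂)].
|α₁ − α₂|·ΔT = 7.4×10⁻⁶ × 175 = 0.001295.
1/(A₁E₁) + 1/(A₂E₂) = 1/(325×116×10³) + 1/(225×141×10³) = 5.805×10⁻⁸ N⁻¹.
So P = 0.001295 / 5.805×10⁻⁸ = 22.31 kN.
σ_{titanium alloy} = P/A₁ = 22310/325 = 68.65 MPa, compressive.

σ ≈ 68.6 MPa (compressive)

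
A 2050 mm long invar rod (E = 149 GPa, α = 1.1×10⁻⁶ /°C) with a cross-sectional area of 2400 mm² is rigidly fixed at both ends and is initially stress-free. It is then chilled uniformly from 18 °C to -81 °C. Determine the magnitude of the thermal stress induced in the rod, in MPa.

Because both ends are immovable the net strain is zero, and the suppressed thermal strain is αΔT = 1.1×10⁻⁶ × 99 = 108.9×10⁻⁶.
Hence σ = E·αΔT = 149×10³ × 108.9×10⁻⁶ = 16.23 MPa, tensile.

σ ≈ 16.2 MPa (tensile)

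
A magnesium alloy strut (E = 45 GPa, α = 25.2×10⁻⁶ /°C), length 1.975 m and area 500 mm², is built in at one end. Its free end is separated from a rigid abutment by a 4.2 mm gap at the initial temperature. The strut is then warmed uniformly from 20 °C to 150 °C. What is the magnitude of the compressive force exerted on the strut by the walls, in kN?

If the wall were absent the strut would grow by αΔT L = 25.2×10⁻⁶ × 130 × 1975 = 6.47 mm.
The gap closes (δ_free > 4.2 mm) and the wall then resists a further 6.47 − 4.2 = 2.27 mm of expansion.
That suppressed elongation corresponds to σ = E·Δ/L = 45×10³ × 2.27/1975 = 51.72 MPa.
Force on the wall = σA = 51.72 × 500 mm² = 25.86 kN.

P ≈ 25.9 kN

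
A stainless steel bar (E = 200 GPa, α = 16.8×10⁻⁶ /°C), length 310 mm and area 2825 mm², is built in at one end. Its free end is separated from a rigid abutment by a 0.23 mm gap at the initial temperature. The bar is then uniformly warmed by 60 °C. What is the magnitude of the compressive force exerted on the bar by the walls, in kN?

Free thermal elongation = αΔT L = 16.8×10⁻⁶ × 60 × 310 = 0.3125 mm.
After closing the 0.23 mm clearance, 0.3125 − 0.23 = 0.08248 mm of expansion remains to be suppressed by the wall.
Compatibility: PL/(AE) = 0.08248 mm, so σ = P/A = E × (0.08248/310) = 53.21 MPa.
P = σA = 53.21 × 2825 = 150.3 kN.

P ≈ 150 kN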